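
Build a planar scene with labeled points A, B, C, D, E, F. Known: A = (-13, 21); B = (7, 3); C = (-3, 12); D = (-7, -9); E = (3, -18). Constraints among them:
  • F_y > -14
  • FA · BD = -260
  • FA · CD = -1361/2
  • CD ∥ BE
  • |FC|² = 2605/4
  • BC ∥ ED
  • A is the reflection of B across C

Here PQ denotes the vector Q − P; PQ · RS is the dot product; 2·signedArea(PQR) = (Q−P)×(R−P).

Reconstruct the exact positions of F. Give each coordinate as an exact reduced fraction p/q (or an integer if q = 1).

F = (-2, -27/2)

1. F_x = -2  [FA · CD = -1361/2 ∩ FA · BD = -260]
2. F_y = -27/2  [FA · CD = -1361/2 ∩ FA · BD = -260]
   → F = (-2, -27/2)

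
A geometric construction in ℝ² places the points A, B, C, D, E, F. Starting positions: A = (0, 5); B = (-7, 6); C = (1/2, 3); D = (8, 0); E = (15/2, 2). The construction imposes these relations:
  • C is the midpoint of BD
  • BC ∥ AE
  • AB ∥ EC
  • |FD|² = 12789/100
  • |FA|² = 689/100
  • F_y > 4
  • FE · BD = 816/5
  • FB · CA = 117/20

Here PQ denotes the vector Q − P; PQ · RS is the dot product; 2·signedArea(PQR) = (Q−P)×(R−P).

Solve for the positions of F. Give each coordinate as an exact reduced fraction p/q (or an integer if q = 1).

1. F_x = -5/2  [FE · BD = 816/5 ∩ FB · CA = 117/20]
2. F_y = 21/5  [FE · BD = 816/5 ∩ FB · CA = 117/20]
   → F = (-5/2, 21/5)

F = (-5/2, 21/5)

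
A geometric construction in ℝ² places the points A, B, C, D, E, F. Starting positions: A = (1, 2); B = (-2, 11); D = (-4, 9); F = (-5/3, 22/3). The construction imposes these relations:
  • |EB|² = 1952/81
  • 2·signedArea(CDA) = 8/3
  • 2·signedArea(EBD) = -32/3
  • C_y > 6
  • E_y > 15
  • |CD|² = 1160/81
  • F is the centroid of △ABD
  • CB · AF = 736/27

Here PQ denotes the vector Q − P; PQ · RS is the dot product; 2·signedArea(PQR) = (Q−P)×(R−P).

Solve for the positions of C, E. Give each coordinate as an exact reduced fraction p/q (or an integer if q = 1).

1. C_x = -14/9  [CB · AF = 736/27 ∩ 2·signedArea(CDA) = 8/3]
2. C_y = 55/9  [CB · AF = 736/27 ∩ 2·signedArea(CDA) = 8/3]
   → C = (-14/9, 55/9)
3. E_x = -22/9  [line 2·x + -2·y + 110/3 = 0 ∩ |EB|² = 1952/81]
4. E_y = 143/9  [line 2·x + -2·y + 110/3 = 0 ∩ |EB|² = 1952/81]
   → E = (-22/9, 143/9)

C = (-14/9, 55/9)
E = (-22/9, 143/9)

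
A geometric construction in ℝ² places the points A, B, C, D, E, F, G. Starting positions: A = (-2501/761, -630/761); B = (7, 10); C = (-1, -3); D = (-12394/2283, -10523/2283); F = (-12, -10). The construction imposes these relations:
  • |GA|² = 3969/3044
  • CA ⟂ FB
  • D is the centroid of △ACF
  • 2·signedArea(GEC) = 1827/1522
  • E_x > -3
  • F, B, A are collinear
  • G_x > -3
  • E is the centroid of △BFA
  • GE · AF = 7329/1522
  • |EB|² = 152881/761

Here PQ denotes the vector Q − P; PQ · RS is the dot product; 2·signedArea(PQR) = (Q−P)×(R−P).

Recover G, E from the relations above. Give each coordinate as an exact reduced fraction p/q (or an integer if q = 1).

1. E_x = -2102/761  [E is the centroid of △BFA]
2. E_y = -210/761  [E is the centroid of △BFA]
   → E = (-2102/761, -210/761)
3. G_x = -5/2  [2·signedArea(GEC) = 1827/1522 ∩ GE · AF = 7329/1522]
4. G_y = 0  [2·signedArea(GEC) = 1827/1522 ∩ GE · AF = 7329/1522]
   → G = (-5/2, 0)

E = (-2102/761, -210/761)
G = (-5/2, 0)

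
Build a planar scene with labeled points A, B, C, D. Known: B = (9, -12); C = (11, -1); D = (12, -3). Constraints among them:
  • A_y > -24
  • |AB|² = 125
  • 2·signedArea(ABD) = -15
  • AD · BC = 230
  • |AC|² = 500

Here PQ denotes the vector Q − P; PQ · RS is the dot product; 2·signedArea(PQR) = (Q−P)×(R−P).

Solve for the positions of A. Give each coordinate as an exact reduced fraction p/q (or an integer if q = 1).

A = (7, -23)

1. A_x = 7  [AD · BC = 230 ∩ 2·signedArea(ABD) = -15]
2. A_y = -23  [AD · BC = 230 ∩ 2·signedArea(ABD) = -15]
   → A = (7, -23)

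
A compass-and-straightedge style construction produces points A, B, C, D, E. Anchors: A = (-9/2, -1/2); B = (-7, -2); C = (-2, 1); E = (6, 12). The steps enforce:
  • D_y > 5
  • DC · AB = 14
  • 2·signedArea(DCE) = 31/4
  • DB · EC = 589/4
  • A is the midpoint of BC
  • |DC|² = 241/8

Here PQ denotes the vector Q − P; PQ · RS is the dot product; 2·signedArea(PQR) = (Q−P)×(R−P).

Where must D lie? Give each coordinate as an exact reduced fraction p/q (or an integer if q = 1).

1. D_x = 3/4  [DC · AB = 14 ∩ DB · EC = 589/4]
2. D_y = 23/4  [DC · AB = 14 ∩ DB · EC = 589/4]
   → D = (3/4, 23/4)

D = (3/4, 23/4)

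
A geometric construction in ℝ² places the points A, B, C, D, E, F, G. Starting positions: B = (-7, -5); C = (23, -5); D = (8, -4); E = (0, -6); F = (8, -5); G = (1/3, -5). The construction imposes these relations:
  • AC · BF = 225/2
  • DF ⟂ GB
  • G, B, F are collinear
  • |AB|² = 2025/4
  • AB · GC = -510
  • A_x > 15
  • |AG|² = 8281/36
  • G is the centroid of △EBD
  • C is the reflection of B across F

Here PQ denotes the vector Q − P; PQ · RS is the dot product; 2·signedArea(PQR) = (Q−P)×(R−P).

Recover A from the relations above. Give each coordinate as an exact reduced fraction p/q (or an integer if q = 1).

1. A_x = 31/2  [AB · GC = -510]
2. A_y = -5  [|AB|² = 2025/4]
   → A = (31/2, -5)

A = (31/2, -5)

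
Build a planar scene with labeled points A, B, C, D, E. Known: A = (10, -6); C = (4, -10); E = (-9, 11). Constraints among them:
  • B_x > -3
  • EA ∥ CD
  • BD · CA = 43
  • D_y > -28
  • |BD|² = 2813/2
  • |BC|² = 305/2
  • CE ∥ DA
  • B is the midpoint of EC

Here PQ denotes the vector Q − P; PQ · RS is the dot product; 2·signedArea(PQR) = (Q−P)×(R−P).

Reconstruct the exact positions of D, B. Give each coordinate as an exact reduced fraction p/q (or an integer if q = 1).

B = (-5/2, 1/2)
D = (23, -27)

1. D_x = 23  [CE ∥ DA ∩ EA ∥ CD]
2. D_y = -27  [CE ∥ DA ∩ EA ∥ CD]
   → D = (23, -27)
3. B_x = -5/2  [B is the midpoint of EC]
4. B_y = 1/2  [B is the midpoint of EC]
   → B = (-5/2, 1/2)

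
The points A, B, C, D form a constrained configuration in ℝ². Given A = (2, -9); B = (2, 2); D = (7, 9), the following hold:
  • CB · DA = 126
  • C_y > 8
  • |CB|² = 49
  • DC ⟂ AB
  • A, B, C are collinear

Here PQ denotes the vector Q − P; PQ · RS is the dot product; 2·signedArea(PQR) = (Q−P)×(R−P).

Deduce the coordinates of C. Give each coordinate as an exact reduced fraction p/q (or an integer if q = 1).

C = (2, 9)

1. C_x = 2  [A, B, C are collinear ∩ DC ⟂ AB]
2. C_y = 9  [A, B, C are collinear ∩ DC ⟂ AB]
   → C = (2, 9)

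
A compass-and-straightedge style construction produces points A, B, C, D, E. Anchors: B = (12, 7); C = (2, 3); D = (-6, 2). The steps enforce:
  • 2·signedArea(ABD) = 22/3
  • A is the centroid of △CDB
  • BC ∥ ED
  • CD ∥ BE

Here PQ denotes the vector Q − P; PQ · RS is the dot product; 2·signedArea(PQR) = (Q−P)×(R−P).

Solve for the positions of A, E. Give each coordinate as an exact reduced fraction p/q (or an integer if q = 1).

A = (8/3, 4)
E = (4, 6)

1. A_x = 8/3  [A is the centroid of △CDB]
2. A_y = 4  [A is the centroid of △CDB]
   → A = (8/3, 4)
3. E_x = 4  [BC ∥ ED ∩ CD ∥ BE]
4. E_y = 6  [BC ∥ ED ∩ CD ∥ BE]
   → E = (4, 6)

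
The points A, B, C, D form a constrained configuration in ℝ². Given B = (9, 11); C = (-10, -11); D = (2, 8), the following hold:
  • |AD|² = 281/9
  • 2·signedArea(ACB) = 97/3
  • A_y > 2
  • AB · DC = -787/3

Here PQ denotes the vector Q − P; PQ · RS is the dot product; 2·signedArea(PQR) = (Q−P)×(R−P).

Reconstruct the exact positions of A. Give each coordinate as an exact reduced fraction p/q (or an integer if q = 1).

A = (1/3, 8/3)

1. A_x = 1/3  [2·signedArea(ACB) = 97/3 ∩ AB · DC = -787/3]
2. A_y = 8/3  [2·signedArea(ACB) = 97/3 ∩ AB · DC = -787/3]
   → A = (1/3, 8/3)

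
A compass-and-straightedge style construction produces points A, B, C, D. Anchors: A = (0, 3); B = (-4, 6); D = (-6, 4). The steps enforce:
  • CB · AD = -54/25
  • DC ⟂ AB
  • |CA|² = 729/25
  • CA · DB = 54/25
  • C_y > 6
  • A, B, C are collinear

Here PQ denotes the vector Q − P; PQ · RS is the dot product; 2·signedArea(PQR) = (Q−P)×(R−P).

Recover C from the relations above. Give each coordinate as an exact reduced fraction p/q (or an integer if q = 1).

1. C_x = -108/25  [A, B, C are collinear ∩ DC ⟂ AB]
2. C_y = 156/25  [A, B, C are collinear ∩ DC ⟂ AB]
   → C = (-108/25, 156/25)

C = (-108/25, 156/25)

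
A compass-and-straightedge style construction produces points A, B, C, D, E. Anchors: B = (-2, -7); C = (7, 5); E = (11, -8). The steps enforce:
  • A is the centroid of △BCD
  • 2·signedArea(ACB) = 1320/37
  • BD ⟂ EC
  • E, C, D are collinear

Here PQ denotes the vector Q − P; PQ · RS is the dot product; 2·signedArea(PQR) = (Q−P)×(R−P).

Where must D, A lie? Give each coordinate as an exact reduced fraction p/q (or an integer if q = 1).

A = (180/37, -67/37)
D = (355/37, -127/37)

1. D_x = 355/37  [E, C, D are collinear ∩ BD ⟂ EC]
2. D_y = -127/37  [E, C, D are collinear ∩ BD ⟂ EC]
   → D = (355/37, -127/37)
3. A_x = 180/37  [A is the centroid of △BCD]
4. A_y = -67/37  [A is the centroid of △BCD]
   → A = (180/37, -67/37)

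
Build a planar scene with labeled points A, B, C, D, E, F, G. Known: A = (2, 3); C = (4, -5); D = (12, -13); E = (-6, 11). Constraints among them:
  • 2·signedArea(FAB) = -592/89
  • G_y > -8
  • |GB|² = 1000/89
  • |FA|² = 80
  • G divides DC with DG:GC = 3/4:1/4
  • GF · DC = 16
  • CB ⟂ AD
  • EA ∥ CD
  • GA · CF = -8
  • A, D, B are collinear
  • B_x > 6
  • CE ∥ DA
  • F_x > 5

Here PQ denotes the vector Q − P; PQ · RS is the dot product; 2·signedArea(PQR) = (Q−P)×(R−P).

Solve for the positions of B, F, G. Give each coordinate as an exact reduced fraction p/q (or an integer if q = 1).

1. B_x = 548/89  [A, D, B are collinear ∩ CB ⟂ AD]
2. B_y = -325/89  [A, D, B are collinear ∩ CB ⟂ AD]
   → B = (548/89, -325/89)
3. F_x = 6  [line 592/89·x + 370/89·y + -1702/89 = 0 ∩ |FA|² = 80]
4. F_y = -5  [line 592/89·x + 370/89·y + -1702/89 = 0 ∩ |FA|² = 80]
   → F = (6, -5)
5. G_x = 6  [G divides DC with DG:GC = 3/4:1/4]
6. G_y = -7  [G divides DC with DG:GC = 3/4:1/4]
   → G = (6, -7)

B = (548/89, -325/89)
F = (6, -5)
G = (6, -7)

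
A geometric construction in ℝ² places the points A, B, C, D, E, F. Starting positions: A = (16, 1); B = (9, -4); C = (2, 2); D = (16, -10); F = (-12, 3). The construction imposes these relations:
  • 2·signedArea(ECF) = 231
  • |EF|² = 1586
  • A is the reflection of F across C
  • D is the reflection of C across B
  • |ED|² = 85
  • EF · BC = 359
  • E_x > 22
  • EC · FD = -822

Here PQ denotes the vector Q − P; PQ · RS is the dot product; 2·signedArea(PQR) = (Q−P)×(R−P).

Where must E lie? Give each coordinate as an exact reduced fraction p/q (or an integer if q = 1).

1. E_x = 23  [2·signedArea(ECF) = 231 ∩ EC · FD = -822]
2. E_y = -16  [2·signedArea(ECF) = 231 ∩ EC · FD = -822]
   → E = (23, -16)

E = (23, -16)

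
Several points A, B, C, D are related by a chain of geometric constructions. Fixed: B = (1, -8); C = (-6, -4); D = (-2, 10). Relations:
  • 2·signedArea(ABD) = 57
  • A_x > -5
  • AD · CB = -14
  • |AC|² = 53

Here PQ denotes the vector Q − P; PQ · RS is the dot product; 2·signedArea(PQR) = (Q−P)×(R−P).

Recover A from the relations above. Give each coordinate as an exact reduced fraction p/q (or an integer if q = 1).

1. A_x = -4  [2·signedArea(ABD) = 57 ∩ AD · CB = -14]
2. A_y = 3  [2·signedArea(ABD) = 57 ∩ AD · CB = -14]
   → A = (-4, 3)

A = (-4, 3)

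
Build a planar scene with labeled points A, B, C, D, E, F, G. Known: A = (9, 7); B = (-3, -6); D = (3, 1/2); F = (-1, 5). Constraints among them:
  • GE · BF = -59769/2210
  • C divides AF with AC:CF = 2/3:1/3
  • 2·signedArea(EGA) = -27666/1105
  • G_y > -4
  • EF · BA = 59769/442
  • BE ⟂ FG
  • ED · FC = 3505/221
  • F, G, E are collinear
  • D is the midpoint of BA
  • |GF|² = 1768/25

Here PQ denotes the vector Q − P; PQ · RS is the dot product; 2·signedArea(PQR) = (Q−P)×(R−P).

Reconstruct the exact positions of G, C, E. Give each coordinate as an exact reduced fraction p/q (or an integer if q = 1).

C = (7/3, 17/3)
E = (-213/442, -2599/442)
G = (-3/5, -17/5)

1. C_x = 7/3  [C divides AF with AC:CF = 2/3:1/3]
2. C_y = 17/3  [C divides AF with AC:CF = 2/3:1/3]
   → C = (7/3, 17/3)
3. E_x = -213/442  [EF · BA = 59769/442 ∩ ED · FC = 3505/221]
4. E_y = -2599/442  [EF · BA = 59769/442 ∩ ED · FC = 3505/221]
   → E = (-213/442, -2599/442)
5. G_x = -3/5  [GE · BF = -59769/2210 ∩ F, G, E are collinear]
6. G_y = -17/5  [GE · BF = -59769/2210 ∩ F, G, E are collinear]
   → G = (-3/5, -17/5)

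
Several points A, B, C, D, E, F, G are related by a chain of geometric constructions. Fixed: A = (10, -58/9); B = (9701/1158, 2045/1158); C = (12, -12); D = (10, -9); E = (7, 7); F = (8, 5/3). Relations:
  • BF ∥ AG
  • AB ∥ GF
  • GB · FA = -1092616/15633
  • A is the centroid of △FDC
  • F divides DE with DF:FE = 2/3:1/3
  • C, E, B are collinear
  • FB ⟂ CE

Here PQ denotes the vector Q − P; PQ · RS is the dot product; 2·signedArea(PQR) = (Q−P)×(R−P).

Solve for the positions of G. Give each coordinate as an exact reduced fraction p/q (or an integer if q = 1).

G = (11143/1158, -22733/3474)

1. G_x = 11143/1158  [AB ∥ GF ∩ BF ∥ AG]
2. G_y = -22733/3474  [AB ∥ GF ∩ BF ∥ AG]
   → G = (11143/1158, -22733/3474)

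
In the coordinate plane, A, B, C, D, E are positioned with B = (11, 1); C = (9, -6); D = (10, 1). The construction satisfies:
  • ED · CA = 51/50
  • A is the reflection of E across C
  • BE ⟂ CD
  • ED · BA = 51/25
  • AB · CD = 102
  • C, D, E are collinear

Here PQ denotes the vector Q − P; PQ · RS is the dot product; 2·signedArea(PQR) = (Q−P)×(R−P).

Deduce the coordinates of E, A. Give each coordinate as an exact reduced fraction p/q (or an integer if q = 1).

A = (399/50, -657/50)
E = (501/50, 57/50)

1. E_x = 501/50  [C, D, E are collinear ∩ BE ⟂ CD]
2. E_y = 57/50  [C, D, E are collinear ∩ BE ⟂ CD]
   → E = (501/50, 57/50)
3. A_x = 399/50  [A is the reflection of E across C]
4. A_y = -657/50  [A is the reflection of E across C]
   → A = (399/50, -657/50)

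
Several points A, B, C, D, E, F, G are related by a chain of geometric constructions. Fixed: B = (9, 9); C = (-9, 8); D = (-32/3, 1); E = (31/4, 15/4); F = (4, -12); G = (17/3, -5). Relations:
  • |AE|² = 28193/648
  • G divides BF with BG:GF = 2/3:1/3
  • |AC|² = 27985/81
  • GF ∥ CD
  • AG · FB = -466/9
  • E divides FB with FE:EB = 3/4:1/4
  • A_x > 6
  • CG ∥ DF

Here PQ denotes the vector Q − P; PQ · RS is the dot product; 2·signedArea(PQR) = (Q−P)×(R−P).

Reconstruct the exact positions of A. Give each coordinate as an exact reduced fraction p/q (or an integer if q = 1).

A = (56/9, -8/3)

1. A_x = 56/9  [line -5·x + -21·y + -224/9 = 0 ∩ |AC|² = 27985/81]
2. A_y = -8/3  [line -5·x + -21·y + -224/9 = 0 ∩ |AC|² = 27985/81]
   → A = (56/9, -8/3)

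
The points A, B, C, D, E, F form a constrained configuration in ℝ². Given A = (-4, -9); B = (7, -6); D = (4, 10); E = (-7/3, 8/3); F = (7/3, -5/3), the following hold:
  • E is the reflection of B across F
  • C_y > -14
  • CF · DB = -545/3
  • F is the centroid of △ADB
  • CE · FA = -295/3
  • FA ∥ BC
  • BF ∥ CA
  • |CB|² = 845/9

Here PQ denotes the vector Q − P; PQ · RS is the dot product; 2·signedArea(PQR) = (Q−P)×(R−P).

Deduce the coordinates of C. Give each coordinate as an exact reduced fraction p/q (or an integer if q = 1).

C = (2/3, -40/3)

1. C_x = 2/3  [BF ∥ CA ∩ FA ∥ BC]
2. C_y = -40/3  [BF ∥ CA ∩ FA ∥ BC]
   → C = (2/3, -40/3)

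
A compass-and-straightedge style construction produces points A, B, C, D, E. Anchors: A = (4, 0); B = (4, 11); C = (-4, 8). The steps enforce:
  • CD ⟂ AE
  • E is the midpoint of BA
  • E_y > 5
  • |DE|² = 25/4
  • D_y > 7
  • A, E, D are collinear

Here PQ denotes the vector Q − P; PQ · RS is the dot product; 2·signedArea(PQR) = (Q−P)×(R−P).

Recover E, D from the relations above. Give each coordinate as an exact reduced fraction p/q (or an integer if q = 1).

1. E_x = 4  [E is the midpoint of BA]
2. E_y = 11/2  [E is the midpoint of BA]
   → E = (4, 11/2)
3. D_x = 4  [A, E, D are collinear ∩ CD ⟂ AE]
4. D_y = 8  [A, E, D are collinear ∩ CD ⟂ AE]
   → D = (4, 8)

D = (4, 8)
E = (4, 11/2)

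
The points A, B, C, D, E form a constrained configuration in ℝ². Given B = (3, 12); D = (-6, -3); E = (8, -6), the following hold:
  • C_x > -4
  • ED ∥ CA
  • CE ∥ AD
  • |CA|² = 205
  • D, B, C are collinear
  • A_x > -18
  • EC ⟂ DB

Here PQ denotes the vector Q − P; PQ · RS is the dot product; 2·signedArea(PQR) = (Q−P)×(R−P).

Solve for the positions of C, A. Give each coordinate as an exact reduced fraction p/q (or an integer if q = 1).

1. C_x = -123/34  [D, B, C are collinear ∩ EC ⟂ DB]
2. C_y = 33/34  [D, B, C are collinear ∩ EC ⟂ DB]
   → C = (-123/34, 33/34)
3. A_x = -599/34  [CE ∥ AD ∩ ED ∥ CA]
4. A_y = 135/34  [CE ∥ AD ∩ ED ∥ CA]
   → A = (-599/34, 135/34)

A = (-599/34, 135/34)
C = (-123/34, 33/34)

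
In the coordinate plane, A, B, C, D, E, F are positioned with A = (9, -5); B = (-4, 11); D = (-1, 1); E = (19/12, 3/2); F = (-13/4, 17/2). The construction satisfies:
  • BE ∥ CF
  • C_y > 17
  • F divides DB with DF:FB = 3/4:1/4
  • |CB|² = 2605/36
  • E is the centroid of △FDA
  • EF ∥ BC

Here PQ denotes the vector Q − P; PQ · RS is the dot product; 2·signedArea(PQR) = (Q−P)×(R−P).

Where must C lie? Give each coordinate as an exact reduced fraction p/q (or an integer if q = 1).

C = (-53/6, 18)

1. C_x = -53/6  [BE ∥ CF ∩ EF ∥ BC]
2. C_y = 18  [BE ∥ CF ∩ EF ∥ BC]
   → C = (-53/6, 18)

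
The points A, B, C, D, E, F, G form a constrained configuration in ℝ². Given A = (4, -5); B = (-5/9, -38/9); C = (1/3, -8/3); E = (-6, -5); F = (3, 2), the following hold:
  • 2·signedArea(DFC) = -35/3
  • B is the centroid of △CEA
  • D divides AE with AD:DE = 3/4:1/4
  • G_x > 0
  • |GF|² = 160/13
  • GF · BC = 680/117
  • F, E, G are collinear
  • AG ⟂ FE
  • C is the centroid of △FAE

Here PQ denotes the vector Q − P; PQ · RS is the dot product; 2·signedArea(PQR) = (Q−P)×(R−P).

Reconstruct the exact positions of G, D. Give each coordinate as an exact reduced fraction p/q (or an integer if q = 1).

1. G_x = 3/13  [F, E, G are collinear ∩ AG ⟂ FE]
2. G_y = -2/13  [F, E, G are collinear ∩ AG ⟂ FE]
   → G = (3/13, -2/13)
3. D_x = -7/2  [D divides AE with AD:DE = 3/4:1/4]
4. D_y = -5  [D divides AE with AD:DE = 3/4:1/4]
   → D = (-7/2, -5)

D = (-7/2, -5)
G = (3/13, -2/13)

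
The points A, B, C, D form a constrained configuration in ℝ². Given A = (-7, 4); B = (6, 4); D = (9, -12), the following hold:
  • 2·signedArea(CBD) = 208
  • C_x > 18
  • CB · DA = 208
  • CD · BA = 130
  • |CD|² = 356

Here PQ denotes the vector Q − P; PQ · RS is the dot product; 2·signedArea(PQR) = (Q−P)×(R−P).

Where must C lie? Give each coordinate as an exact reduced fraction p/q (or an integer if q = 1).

C = (19, 4)

1. C_x = 19  [CD · BA = 130 ∩ 2·signedArea(CBD) = 208]
2. C_y = 4  [CD · BA = 130 ∩ 2·signedArea(CBD) = 208]
   → C = (19, 4)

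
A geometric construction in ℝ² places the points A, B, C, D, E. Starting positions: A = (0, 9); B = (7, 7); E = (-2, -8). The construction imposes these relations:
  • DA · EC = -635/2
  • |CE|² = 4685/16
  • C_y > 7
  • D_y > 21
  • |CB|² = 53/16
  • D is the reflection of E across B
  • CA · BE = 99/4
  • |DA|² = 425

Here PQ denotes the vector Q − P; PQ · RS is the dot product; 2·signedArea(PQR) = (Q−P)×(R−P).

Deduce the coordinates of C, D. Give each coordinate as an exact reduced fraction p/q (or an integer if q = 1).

1. C_x = 21/4  [line 9·x + 15·y + -639/4 = 0 ∩ |CB|² = 53/16]
2. C_y = 15/2  [line 9·x + 15·y + -639/4 = 0 ∩ |CB|² = 53/16]
   → C = (21/4, 15/2)
3. D_x = 16  [D is the reflection of E across B]
4. D_y = 22  [D is the reflection of E across B]
   → D = (16, 22)

C = (21/4, 15/2)
D = (16, 22)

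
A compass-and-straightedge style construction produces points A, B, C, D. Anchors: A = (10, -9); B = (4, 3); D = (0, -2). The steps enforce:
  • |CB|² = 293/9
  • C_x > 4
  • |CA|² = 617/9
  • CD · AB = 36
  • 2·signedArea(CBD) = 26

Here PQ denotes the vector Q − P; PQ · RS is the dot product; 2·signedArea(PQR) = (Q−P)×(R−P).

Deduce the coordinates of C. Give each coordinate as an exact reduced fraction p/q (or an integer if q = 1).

C = (14/3, -8/3)

1. C_x = 14/3  [CD · AB = 36 ∩ 2·signedArea(CBD) = 26]
2. C_y = -8/3  [CD · AB = 36 ∩ 2·signedArea(CBD) = 26]
   → C = (14/3, -8/3)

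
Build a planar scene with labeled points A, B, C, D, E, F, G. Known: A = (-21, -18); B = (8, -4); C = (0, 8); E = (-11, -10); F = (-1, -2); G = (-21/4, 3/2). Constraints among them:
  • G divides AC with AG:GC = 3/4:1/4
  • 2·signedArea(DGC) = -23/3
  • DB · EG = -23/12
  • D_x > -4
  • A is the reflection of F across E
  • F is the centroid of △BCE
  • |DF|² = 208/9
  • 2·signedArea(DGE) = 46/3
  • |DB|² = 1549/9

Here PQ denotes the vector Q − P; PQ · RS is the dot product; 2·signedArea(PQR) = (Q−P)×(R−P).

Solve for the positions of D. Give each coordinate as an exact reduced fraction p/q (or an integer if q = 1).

1. D_x = -11/3  [2·signedArea(DGE) = 46/3 ∩ DB · EG = -23/12]
2. D_y = 2  [2·signedArea(DGE) = 46/3 ∩ DB · EG = -23/12]
   → D = (-11/3, 2)

D = (-11/3, 2)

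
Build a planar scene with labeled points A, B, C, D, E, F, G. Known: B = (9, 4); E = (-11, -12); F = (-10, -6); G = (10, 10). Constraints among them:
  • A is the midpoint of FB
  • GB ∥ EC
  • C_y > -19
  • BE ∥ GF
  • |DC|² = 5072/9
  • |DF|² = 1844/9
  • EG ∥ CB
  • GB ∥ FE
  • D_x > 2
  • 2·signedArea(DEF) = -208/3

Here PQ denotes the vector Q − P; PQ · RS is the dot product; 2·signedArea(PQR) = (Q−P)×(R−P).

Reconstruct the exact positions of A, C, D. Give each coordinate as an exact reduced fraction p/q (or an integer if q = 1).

1. A_x = -1/2  [A is the midpoint of FB]
2. A_y = -1  [A is the midpoint of FB]
   → A = (-1/2, -1)
3. C_x = -12  [EG ∥ CB ∩ GB ∥ EC]
4. C_y = -18  [EG ∥ CB ∩ GB ∥ EC]
   → C = (-12, -18)
5. D_x = 8/3  [line -6·x + 1·y + 46/3 = 0 ∩ |DF|² = 1844/9]
6. D_y = 2/3  [line -6·x + 1·y + 46/3 = 0 ∩ |DF|² = 1844/9]
   → D = (8/3, 2/3)

A = (-1/2, -1)
C = (-12, -18)
D = (8/3, 2/3)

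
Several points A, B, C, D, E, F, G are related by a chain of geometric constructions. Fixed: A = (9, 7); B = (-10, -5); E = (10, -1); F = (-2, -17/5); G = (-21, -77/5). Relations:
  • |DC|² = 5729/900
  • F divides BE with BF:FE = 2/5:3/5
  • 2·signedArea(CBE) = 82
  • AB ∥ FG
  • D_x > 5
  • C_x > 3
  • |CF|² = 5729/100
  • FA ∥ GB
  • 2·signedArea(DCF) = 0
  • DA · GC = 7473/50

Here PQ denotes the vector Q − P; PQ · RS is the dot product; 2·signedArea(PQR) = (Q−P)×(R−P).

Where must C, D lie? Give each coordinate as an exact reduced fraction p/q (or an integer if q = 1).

1. C_x = 7/2  [line -4·x + 20·y + -22 = 0 ∩ |CF|² = 5729/100]
2. C_y = 9/5  [line -4·x + 20·y + -22 = 0 ∩ |CF|² = 5729/100]
   → C = (7/2, 9/5)
3. D_x = 16/3  [2·signedArea(DCF) = 0 ∩ DA · GC = 7473/50]
4. D_y = 53/15  [2·signedArea(DCF) = 0 ∩ DA · GC = 7473/50]
   → D = (16/3, 53/15)

C = (7/2, 9/5)
D = (16/3, 53/15)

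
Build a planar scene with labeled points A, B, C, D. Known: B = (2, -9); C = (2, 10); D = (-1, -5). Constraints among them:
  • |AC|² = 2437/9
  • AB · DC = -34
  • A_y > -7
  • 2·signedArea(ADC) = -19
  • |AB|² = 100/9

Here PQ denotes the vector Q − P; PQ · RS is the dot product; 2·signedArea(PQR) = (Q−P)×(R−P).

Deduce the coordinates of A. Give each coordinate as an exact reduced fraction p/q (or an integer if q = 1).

A = (0, -19/3)

1. A_x = 0  [AB · DC = -34 ∩ 2·signedArea(ADC) = -19]
2. A_y = -19/3  [AB · DC = -34 ∩ 2·signedArea(ADC) = -19]
   → A = (0, -19/3)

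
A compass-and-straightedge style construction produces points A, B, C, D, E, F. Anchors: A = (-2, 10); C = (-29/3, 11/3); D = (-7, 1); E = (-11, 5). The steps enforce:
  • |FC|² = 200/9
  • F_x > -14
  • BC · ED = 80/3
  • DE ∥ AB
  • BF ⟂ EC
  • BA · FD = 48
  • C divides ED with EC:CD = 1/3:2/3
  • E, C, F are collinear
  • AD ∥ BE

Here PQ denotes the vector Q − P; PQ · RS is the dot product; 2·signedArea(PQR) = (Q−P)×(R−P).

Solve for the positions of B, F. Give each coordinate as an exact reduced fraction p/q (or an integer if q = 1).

1. B_x = -6  [AD ∥ BE ∩ DE ∥ AB]
2. B_y = 14  [AD ∥ BE ∩ DE ∥ AB]
   → B = (-6, 14)
3. F_x = -13  [E, C, F are collinear ∩ BF ⟂ EC]
4. F_y = 7  [E, C, F are collinear ∩ BF ⟂ EC]
   → F = (-13, 7)

B = (-6, 14)
F = (-13, 7)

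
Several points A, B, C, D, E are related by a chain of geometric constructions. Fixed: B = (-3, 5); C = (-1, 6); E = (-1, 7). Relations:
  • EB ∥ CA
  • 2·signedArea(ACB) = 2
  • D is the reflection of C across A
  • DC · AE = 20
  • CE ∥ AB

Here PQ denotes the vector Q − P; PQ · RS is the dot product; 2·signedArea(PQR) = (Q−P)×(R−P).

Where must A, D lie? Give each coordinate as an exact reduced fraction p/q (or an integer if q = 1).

A = (-3, 4)
D = (-5, 2)

1. A_x = -3  [CE ∥ AB ∩ EB ∥ CA]
2. A_y = 4  [CE ∥ AB ∩ EB ∥ CA]
   → A = (-3, 4)
3. D_x = -5  [D is the reflection of C across A]
4. D_y = 2  [D is the reflection of C across A]
   → D = (-5, 2)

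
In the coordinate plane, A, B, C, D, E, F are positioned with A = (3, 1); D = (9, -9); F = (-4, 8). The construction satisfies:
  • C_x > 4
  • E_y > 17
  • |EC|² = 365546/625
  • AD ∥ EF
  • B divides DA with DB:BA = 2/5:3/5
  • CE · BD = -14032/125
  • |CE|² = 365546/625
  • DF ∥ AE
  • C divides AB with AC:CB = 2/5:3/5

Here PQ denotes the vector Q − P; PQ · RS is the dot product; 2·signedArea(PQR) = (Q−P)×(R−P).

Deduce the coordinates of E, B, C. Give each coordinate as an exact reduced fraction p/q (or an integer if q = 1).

B = (33/5, -5)
C = (111/25, -7/5)
E = (-10, 18)

1. E_x = -10  [AD ∥ EF ∩ DF ∥ AE]
2. E_y = 18  [AD ∥ EF ∩ DF ∥ AE]
   → E = (-10, 18)
3. B_x = 33/5  [B divides DA with DB:BA = 2/5:3/5]
4. B_y = -5  [B divides DA with DB:BA = 2/5:3/5]
   → B = (33/5, -5)
5. C_x = 111/25  [C divides AB with AC:CB = 2/5:3/5]
6. C_y = -7/5  [C divides AB with AC:CB = 2/5:3/5]
   → C = (111/25, -7/5)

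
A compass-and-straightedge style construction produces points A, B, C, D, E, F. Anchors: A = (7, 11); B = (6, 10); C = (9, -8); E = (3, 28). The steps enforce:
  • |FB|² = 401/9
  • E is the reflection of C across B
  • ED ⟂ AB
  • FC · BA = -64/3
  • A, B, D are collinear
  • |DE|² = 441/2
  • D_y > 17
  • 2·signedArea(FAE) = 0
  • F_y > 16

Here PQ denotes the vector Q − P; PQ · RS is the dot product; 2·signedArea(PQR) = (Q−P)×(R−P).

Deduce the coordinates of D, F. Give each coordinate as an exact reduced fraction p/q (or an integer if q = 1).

D = (27/2, 35/2)
F = (17/3, 50/3)

1. D_x = 27/2  [A, B, D are collinear ∩ ED ⟂ AB]
2. D_y = 35/2  [A, B, D are collinear ∩ ED ⟂ AB]
   → D = (27/2, 35/2)
3. F_x = 17/3  [2·signedArea(FAE) = 0 ∩ FC · BA = -64/3]
4. F_y = 50/3  [2·signedArea(FAE) = 0 ∩ FC · BA = -64/3]
   → F = (17/3, 50/3)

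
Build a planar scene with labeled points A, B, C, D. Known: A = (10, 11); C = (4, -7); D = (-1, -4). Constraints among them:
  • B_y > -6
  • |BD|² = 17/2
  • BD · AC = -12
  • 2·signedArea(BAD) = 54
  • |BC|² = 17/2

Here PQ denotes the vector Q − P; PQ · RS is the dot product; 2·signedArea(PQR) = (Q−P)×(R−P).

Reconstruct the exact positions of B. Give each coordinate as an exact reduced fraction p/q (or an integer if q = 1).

1. B_x = 3/2  [2·signedArea(BAD) = 54 ∩ BD · AC = -12]
2. B_y = -11/2  [2·signedArea(BAD) = 54 ∩ BD · AC = -12]
   → B = (3/2, -11/2)

B = (3/2, -11/2)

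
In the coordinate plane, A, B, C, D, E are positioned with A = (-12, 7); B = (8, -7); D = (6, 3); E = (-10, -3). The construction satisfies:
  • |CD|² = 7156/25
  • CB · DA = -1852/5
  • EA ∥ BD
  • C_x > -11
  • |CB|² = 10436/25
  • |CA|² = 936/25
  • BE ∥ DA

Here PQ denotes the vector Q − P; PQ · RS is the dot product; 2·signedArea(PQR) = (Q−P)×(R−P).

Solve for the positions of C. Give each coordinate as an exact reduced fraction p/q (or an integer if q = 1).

1. C_x = -54/5  [line 18·x + -4·y + 992/5 = 0 ∩ |CB|² = 10436/25]
2. C_y = 1  [line 18·x + -4·y + 992/5 = 0 ∩ |CB|² = 10436/25]
   → C = (-54/5, 1)

C = (-54/5, 1)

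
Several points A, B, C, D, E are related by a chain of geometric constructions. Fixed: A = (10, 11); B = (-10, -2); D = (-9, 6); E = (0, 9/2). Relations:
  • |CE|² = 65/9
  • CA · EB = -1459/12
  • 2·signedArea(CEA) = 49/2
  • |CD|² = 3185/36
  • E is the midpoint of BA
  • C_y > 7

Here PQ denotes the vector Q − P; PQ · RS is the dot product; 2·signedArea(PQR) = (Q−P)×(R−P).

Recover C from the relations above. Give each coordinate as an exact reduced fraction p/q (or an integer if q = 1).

C = (1/3, 43/6)

1. C_x = 1/3  [CA · EB = -1459/12 ∩ 2·signedArea(CEA) = 49/2]
2. C_y = 43/6  [CA · EB = -1459/12 ∩ 2·signedArea(CEA) = 49/2]
   → C = (1/3, 43/6)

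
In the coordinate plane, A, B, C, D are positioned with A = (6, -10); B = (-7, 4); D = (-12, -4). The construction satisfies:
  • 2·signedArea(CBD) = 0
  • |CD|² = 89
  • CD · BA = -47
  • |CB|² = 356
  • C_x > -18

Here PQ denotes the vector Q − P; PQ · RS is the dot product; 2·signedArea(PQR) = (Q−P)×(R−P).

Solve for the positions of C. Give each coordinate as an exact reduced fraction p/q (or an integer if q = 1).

1. C_x = -17  [2·signedArea(CBD) = 0 ∩ CD · BA = -47]
2. C_y = -12  [2·signedArea(CBD) = 0 ∩ CD · BA = -47]
   → C = (-17, -12)

C = (-17, -12)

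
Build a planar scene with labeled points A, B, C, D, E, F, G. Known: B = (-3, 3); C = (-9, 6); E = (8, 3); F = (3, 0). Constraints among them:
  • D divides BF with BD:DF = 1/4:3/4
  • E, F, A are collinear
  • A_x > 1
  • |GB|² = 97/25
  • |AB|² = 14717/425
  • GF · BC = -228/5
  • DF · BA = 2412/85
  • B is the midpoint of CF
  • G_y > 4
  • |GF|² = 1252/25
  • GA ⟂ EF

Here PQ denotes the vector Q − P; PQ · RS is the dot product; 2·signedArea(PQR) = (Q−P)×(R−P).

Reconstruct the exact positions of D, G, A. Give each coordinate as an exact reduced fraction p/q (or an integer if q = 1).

1. D_x = -3/2  [D divides BF with BD:DF = 1/4:3/4]
2. D_y = 9/4  [D divides BF with BD:DF = 1/4:3/4]
   → D = (-3/2, 9/4)
3. G_x = -11/5  [line 6·x + -3·y + 138/5 = 0 ∩ |GF|² = 1252/25]
4. G_y = 24/5  [line 6·x + -3·y + 138/5 = 0 ∩ |GF|² = 1252/25]
   → G = (-11/5, 24/5)
5. A_x = 22/17  [E, F, A are collinear ∩ GA ⟂ EF]
6. A_y = -87/85  [E, F, A are collinear ∩ GA ⟂ EF]
   → A = (22/17, -87/85)

A = (22/17, -87/85)
D = (-3/2, 9/4)
G = (-11/5, 24/5)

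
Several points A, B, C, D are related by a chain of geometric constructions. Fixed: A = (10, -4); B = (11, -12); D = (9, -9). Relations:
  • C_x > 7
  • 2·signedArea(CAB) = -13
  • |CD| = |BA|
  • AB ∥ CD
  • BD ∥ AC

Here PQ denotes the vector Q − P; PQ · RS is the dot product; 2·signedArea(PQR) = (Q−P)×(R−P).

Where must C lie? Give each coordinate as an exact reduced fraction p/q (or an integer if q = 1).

C = (8, -1)

1. C_x = 8  [AB ∥ CD ∩ BD ∥ AC]
2. C_y = -1  [AB ∥ CD ∩ BD ∥ AC]
   → C = (8, -1)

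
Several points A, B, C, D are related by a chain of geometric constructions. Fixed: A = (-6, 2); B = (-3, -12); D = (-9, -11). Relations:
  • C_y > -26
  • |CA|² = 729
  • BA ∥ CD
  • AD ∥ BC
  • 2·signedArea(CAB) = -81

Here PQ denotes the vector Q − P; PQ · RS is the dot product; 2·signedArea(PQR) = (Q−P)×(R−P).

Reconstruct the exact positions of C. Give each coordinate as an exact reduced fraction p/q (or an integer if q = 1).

1. C_x = -6  [BA ∥ CD ∩ AD ∥ BC]
2. C_y = -25  [BA ∥ CD ∩ AD ∥ BC]
   → C = (-6, -25)

C = (-6, -25)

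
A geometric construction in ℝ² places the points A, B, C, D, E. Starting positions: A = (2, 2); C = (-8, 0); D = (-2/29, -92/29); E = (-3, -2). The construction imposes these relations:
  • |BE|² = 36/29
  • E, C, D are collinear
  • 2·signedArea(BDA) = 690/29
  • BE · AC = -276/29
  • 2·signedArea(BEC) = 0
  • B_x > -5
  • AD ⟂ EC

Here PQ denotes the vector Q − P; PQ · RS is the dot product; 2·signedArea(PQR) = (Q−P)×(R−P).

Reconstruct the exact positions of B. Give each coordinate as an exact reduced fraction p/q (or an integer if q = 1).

1. B_x = -117/29  [2·signedArea(BEC) = 0 ∩ BE · AC = -276/29]
2. B_y = -46/29  [2·signedArea(BEC) = 0 ∩ BE · AC = -276/29]
   → B = (-117/29, -46/29)

B = (-117/29, -46/29)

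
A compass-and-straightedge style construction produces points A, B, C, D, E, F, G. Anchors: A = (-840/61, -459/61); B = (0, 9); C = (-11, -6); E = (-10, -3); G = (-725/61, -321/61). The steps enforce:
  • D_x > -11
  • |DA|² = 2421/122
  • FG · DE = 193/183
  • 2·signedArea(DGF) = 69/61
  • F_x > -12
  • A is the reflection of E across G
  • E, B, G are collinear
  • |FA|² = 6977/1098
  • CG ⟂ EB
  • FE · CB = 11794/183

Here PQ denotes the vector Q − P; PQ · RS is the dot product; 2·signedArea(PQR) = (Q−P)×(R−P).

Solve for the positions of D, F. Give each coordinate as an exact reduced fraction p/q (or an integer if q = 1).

D = (-21/2, -9/2)
F = (-4303/366, -733/122)

1. F_x = -4303/366  [line -11·x + -15·y + -40159/183 = 0 ∩ |FA|² = 6977/1098]
2. F_y = -733/122  [line -11·x + -15·y + -40159/183 = 0 ∩ |FA|² = 6977/1098]
   → F = (-4303/366, -733/122)
3. D_x = -21/2  [2·signedArea(DGF) = 69/61 ∩ FG · DE = 193/183]
4. D_y = -9/2  [2·signedArea(DGF) = 69/61 ∩ FG · DE = 193/183]
   → D = (-21/2, -9/2)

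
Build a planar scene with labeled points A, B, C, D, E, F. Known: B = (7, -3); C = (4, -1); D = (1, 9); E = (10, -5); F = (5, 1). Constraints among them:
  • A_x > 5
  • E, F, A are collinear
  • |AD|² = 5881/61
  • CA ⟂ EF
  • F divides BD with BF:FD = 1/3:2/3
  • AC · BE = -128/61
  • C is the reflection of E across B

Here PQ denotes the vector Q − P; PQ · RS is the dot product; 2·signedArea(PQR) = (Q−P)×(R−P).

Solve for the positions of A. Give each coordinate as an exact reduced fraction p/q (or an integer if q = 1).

1. A_x = 340/61  [E, F, A are collinear ∩ CA ⟂ EF]
2. A_y = 19/61  [E, F, A are collinear ∩ CA ⟂ EF]
   → A = (340/61, 19/61)

A = (340/61, 19/61)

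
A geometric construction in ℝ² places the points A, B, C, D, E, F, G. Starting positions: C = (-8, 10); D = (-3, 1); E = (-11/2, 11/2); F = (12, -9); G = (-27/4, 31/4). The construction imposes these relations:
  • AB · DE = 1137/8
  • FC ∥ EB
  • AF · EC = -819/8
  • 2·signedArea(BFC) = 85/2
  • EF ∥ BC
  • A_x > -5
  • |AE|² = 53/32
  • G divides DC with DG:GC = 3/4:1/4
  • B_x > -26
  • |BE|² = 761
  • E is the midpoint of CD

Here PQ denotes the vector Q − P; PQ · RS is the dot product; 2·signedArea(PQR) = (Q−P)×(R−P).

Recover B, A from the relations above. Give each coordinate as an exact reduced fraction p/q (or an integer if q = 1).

1. B_x = -51/2  [EF ∥ BC ∩ FC ∥ EB]
2. B_y = 49/2  [EF ∥ BC ∩ FC ∥ EB]
   → B = (-51/2, 49/2)
3. A_x = -39/8  [line 5/2·x + -9/2·y + 255/8 = 0 ∩ |AE|² = 53/32]
4. A_y = 35/8  [line 5/2·x + -9/2·y + 255/8 = 0 ∩ |AE|² = 53/32]
   → A = (-39/8, 35/8)

A = (-39/8, 35/8)
B = (-51/2, 49/2)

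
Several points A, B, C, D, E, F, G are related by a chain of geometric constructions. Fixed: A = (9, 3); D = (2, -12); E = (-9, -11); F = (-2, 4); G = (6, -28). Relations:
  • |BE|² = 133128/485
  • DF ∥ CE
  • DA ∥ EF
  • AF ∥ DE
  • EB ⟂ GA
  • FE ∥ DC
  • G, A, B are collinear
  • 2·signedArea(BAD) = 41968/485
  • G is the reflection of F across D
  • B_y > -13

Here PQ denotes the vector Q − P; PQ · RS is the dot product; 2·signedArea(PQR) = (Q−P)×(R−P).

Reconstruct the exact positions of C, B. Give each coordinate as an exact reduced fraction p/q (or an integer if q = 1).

1. C_x = -5  [DF ∥ CE ∩ FE ∥ DC]
2. C_y = -27  [DF ∥ CE ∩ FE ∥ DC]
   → C = (-5, -27)
3. B_x = 3633/485  [G, A, B are collinear ∩ EB ⟂ GA]
4. B_y = -6109/485  [G, A, B are collinear ∩ EB ⟂ GA]
   → B = (3633/485, -6109/485)

B = (3633/485, -6109/485)
C = (-5, -27)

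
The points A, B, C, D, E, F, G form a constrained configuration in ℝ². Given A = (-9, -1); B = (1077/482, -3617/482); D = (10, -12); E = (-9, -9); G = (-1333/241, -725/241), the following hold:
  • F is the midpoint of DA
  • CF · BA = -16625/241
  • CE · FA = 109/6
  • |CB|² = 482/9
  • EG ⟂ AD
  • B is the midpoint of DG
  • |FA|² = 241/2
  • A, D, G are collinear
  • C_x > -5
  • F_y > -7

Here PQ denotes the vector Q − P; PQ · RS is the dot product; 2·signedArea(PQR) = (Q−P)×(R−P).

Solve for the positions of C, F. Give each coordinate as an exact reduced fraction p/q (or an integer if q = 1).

1. F_x = 1/2  [F is the midpoint of DA]
2. F_y = -13/2  [F is the midpoint of DA]
   → F = (1/2, -13/2)
3. C_x = -5927/1446  [line 5415/482·x + -3135/482·y + 10165/482 = 0 ∩ |CB|² = 482/9]
4. C_y = -5549/1446  [line 5415/482·x + -3135/482·y + 10165/482 = 0 ∩ |CB|² = 482/9]
   → C = (-5927/1446, -5549/1446)

C = (-5927/1446, -5549/1446)
F = (1/2, -13/2)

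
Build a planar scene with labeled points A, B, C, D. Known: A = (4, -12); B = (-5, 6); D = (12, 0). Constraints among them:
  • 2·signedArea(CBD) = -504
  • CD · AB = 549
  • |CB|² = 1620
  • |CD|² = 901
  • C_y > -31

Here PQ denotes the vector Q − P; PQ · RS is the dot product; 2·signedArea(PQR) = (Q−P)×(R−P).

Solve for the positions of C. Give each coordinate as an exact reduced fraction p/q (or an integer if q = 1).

1. C_x = 13  [CD · AB = 549 ∩ 2·signedArea(CBD) = -504]
2. C_y = -30  [CD · AB = 549 ∩ 2·signedArea(CBD) = -504]
   → C = (13, -30)

C = (13, -30)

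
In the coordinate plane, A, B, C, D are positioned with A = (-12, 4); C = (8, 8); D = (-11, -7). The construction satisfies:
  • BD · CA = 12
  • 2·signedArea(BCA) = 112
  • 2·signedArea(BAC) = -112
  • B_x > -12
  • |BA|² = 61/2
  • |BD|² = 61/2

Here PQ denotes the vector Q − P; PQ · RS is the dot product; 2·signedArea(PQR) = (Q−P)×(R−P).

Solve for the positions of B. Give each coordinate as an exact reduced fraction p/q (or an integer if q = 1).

B = (-23/2, -3/2)

1. B_x = -23/2  [BD · CA = 12 ∩ 2·signedArea(BCA) = 112]
2. B_y = -3/2  [BD · CA = 12 ∩ 2·signedArea(BCA) = 112]
   → B = (-23/2, -3/2)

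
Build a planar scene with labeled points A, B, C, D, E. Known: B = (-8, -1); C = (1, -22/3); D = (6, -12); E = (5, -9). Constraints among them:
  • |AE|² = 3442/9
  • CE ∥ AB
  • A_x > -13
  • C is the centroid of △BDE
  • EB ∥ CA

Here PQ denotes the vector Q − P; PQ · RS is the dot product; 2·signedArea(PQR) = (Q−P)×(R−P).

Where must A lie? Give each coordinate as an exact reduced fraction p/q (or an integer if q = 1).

1. A_x = -12  [CE ∥ AB ∩ EB ∥ CA]
2. A_y = 2/3  [CE ∥ AB ∩ EB ∥ CA]
   → A = (-12, 2/3)

A = (-12, 2/3)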